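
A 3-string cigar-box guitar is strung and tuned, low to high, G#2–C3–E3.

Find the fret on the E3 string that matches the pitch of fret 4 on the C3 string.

0

Fret 4 on C3 is MIDI 48 + 4 = 52 (E3). On the E3 string (open MIDI 52), that pitch is 52 − 52 = fret 0.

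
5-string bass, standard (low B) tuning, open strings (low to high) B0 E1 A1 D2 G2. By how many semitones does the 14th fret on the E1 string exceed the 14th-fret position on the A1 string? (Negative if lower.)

E1 at fret 14 → F♯2 (MIDI 42); A1 at fret 14 → B2 (MIDI 47).
42 − 47 = -5, so the two pitches are 5 semitones apart.

-5 semitones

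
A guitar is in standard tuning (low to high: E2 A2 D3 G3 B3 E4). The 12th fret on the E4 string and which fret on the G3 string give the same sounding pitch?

Fret 12 on E4 is MIDI 64 + 12 = 76 (E5). On the G3 string (open MIDI 55), that pitch is 76 − 55 = fret 21.

21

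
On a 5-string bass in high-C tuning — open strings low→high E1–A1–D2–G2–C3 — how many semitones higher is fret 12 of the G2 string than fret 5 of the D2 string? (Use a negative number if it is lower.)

G2 at fret 12 → G3 (MIDI 55); D2 at fret 5 → G2 (MIDI 43).
55 − 43 = 12, so the two pitches are 12 semitones apart.

12 semitones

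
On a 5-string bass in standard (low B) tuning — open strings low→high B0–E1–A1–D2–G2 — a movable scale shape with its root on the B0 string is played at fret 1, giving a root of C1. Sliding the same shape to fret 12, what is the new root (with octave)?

Moving from fret 1 to fret 12 shifts the root by 11 semitones.
C1 up 11 semitones is B1.

B1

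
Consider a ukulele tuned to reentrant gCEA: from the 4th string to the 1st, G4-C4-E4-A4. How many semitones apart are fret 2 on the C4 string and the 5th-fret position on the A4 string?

12 semitones

C4 at fret 2 → D4 (MIDI 62); A4 at fret 5 → D5 (MIDI 74).
62 − 74 = -12, so the two pitches are 12 semitones apart, with D5 the higher.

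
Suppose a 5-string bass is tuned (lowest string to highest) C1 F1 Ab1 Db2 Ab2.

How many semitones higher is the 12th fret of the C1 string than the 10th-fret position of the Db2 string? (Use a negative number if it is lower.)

C1 at fret 12 → C2 (MIDI 36); Db2 at fret 10 → B2 (MIDI 47).
36 − 47 = -11, so the two pitches are 11 semitones apart.

-11 semitones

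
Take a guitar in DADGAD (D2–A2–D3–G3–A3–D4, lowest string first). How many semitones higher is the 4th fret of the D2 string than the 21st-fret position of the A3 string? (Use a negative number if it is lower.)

D2 at fret 4 → F#2 (MIDI 42); A3 at fret 21 → F#5 (MIDI 78).
42 − 78 = -36, so the two pitches are 36 semitones apart.

-36 semitones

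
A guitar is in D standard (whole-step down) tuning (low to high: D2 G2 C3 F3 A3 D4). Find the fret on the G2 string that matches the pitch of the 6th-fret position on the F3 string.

16

F3 at fret 6 is F3 + 6 semitones = B3.
The open G2 string is 10 semitones below the open F3, so the same pitch on the G2 string lies at fret 6 + 10 = 16.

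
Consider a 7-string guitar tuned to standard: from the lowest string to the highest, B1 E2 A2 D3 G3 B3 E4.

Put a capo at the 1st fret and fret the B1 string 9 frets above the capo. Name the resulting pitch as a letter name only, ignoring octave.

A

The capo raises the open B1 by 1 semitone to C2; fretting 9 more gives B1 + 1 + 9 = B1 + 10 semitones, landing on A.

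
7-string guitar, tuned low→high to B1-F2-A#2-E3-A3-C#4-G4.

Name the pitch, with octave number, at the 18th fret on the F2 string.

B3

The open F2 string plus 18 semitones: F–F#–G–G#–…–A–A#–B.
The walk passes from B into C once, so the octave number goes from 2 to 3.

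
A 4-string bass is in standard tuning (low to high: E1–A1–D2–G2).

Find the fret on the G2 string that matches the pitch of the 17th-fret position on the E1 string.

Fret 17 on E1 is MIDI 28 + 17 = 45 (A2). On the G2 string (open MIDI 43), that pitch is 45 − 43 = fret 2.

2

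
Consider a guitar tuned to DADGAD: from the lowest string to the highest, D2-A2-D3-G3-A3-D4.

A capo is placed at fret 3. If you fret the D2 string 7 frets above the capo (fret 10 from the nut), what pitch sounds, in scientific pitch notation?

The capo raises the open D2 by 3 semitones to F2; fretting 7 more gives D2 + 3 + 7 = D2 + 10 semitones = C3.

C3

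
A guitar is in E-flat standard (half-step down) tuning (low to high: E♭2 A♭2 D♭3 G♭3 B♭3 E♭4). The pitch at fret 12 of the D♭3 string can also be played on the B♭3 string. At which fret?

3

D♭3 at fret 12 is D♭3 + 12 semitones = D♭4.
The open B♭3 string is 9 semitones above the open D♭3, so the same pitch on the B♭3 string lies at fret 12 − 9 = 3.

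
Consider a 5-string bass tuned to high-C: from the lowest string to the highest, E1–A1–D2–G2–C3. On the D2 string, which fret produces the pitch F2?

F2 is 3 semitones above the open D2 (D–D#–E–F), so it sits at fret 3.

3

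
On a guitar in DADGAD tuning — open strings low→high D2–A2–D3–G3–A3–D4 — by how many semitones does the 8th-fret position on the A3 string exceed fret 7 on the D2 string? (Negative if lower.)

A3 at fret 8 → F4 (MIDI 65); D2 at fret 7 → A2 (MIDI 45).
65 − 45 = 20, so the two pitches are 20 semitones apart.

20 semitones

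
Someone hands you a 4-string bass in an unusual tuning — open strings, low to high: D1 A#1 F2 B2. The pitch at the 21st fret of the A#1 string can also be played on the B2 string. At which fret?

8

Fret 21 on A#1 is MIDI 34 + 21 = 55 (G3). On the B2 string (open MIDI 47), that pitch is 55 − 47 = fret 8.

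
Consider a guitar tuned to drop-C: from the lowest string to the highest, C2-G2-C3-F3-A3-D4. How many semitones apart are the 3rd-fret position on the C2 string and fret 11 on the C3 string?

C2 at fret 3 → D#2 (MIDI 39); C3 at fret 11 → B3 (MIDI 59).
39 − 59 = -20, so the two pitches are 20 semitones apart, with B3 the higher.

20 semitones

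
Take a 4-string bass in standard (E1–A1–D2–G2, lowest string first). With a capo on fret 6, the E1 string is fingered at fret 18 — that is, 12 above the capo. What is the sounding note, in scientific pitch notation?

The capo raises the open E1 by 6 semitones to A♯1; fretting 12 more gives E1 + 6 + 12 = E1 + 18 semitones = A♯2.

A♯2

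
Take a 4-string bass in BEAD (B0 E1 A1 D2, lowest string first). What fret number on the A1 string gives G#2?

G#2 is 11 semitones above the open A1 (A–A#–B–C–…–F#–G–G#), so it sits at fret 11.

11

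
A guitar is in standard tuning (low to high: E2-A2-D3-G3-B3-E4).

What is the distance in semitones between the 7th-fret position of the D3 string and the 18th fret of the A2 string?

6 semitones

D3 at fret 7 → A3 (MIDI 57); A2 at fret 18 → D♯4 (MIDI 63).
57 − 63 = -6, so the two pitches are 6 semitones apart, with D♯4 the higher.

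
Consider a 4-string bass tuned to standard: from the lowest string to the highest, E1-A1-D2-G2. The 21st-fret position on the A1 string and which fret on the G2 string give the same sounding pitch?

A1 at fret 21 is A1 + 21 semitones = F#3.
The open G2 string is 10 semitones above the open A1, so the same pitch on the G2 string lies at fret 21 − 10 = 11.

11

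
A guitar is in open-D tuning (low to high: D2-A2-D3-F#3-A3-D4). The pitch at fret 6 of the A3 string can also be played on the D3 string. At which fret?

13

A3 at fret 6 is A3 + 6 semitones = D#4.
The open D3 string is 7 semitones below the open A3, so the same pitch on the D3 string lies at fret 6 + 7 = 13.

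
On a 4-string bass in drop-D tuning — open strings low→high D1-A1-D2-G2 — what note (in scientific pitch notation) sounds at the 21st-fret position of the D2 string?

The open D2 string plus 21 semitones: D–D#–E–F–…–A–A#–B.
The walk passes from B into C once, so the octave number goes from 2 to 3.

B3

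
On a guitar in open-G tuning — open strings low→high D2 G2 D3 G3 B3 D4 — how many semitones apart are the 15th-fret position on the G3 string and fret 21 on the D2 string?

G3 at fret 15 → A♯4 (MIDI 70); D2 at fret 21 → B3 (MIDI 59).
70 − 59 = 11, so the two pitches are 11 semitones apart, with A♯4 the higher.

11 semitones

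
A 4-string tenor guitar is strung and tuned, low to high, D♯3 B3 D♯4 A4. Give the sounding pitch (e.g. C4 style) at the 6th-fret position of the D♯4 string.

Each fret is one semitone, so D♯4 + 6 = A4.

A4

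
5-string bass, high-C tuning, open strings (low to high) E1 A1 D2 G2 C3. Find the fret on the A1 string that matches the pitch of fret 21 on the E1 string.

Fret 21 on E1 is MIDI 28 + 21 = 49 (C#3). On the A1 string (open MIDI 33), that pitch is 49 − 33 = fret 16.

16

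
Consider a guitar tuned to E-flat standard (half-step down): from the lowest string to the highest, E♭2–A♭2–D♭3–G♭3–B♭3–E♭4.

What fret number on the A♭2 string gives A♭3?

A♭3 is 12 semitones above the open A♭2 (Ab–A–Bb–B–…–Gb–G–Ab), so it sits at fret 12.

12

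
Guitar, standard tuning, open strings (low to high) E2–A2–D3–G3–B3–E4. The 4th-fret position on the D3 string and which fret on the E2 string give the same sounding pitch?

Fret 4 on D3 is MIDI 50 + 4 = 54 (F#3). On the E2 string (open MIDI 40), that pitch is 54 − 40 = fret 14.

14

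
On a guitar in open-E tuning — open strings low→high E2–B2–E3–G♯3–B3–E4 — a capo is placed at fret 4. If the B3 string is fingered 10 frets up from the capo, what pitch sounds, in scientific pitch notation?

The capo raises the open B3 by 4 semitones to D♯4; fretting 10 more gives B3 + 4 + 10 = B3 + 14 semitones = C♯5.
(Also written D♭.)

C♯5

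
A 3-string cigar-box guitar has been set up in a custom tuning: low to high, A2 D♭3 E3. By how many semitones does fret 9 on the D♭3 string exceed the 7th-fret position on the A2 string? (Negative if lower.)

D♭3 at fret 9 → B♭3 (MIDI 58); A2 at fret 7 → E3 (MIDI 52).
58 − 52 = 6, so the two pitches are 6 semitones apart.

6 semitones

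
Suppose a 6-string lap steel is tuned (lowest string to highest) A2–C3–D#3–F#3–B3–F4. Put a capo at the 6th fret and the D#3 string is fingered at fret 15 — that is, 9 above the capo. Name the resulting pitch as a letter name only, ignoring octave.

F#

The capo raises the open D#3 by 6 semitones to A3; fretting 9 more gives D#3 + 6 + 9 = D#3 + 15 semitones, landing on F#.
(Also written Gb.)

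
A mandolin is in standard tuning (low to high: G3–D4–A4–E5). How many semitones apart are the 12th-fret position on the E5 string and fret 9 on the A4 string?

10 semitones

E5 at fret 12 → E6 (MIDI 88); A4 at fret 9 → F#5 (MIDI 78).
88 − 78 = 10, so the two pitches are 10 semitones apart, with E6 the higher.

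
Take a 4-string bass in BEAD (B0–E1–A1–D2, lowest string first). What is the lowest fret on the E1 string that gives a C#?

9

From E1, count semitones up the chromatic scale until reaching C#: E–F–F#–G–G#–A–A#–B–C–C# — 9 steps.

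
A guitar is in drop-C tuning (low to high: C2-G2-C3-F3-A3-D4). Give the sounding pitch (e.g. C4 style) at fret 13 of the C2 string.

C2 is MIDI 36. Adding 13 gives 49, which is C#3.

C#3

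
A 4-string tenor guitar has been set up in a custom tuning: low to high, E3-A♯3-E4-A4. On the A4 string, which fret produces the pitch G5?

G5 is 10 semitones above the open A4 (A–A#–B–C–…–F–F#–G), so it sits at fret 10.

10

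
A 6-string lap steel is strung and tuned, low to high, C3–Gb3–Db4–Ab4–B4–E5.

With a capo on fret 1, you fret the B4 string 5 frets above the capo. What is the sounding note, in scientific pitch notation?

The capo raises the open B4 by 1 semitone to C5; fretting 5 more gives B4 + 1 + 5 = B4 + 6 semitones = F5.

F5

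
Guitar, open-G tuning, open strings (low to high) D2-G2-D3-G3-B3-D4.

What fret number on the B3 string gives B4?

12

B4 is 12 semitones above the open B3 (B–C–C#–D–…–A–A#–B), so it sits at fret 12.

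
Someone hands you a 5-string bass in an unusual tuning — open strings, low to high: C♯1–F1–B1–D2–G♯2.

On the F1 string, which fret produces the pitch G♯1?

G♯1 is 3 semitones above the open F1 (F–F#–G–G#), so it sits at fret 3.

3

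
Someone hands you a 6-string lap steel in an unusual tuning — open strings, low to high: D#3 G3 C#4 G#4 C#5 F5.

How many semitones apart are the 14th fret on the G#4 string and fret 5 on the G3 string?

22 semitones

G#4 at fret 14 → A#5 (MIDI 82); G3 at fret 5 → C4 (MIDI 60).
82 − 60 = 22, so the two pitches are 22 semitones apart, with A#5 the higher.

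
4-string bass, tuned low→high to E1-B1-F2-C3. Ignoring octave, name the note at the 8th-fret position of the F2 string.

The open F2 string plus 8 semitones: F–Gb–G–Ab–A–Bb–B–C–Db.
(Equivalently spelled C#.)

Db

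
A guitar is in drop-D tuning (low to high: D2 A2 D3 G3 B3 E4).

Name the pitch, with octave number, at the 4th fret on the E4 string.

G#4

E4 is MIDI 64. Adding 4 gives 68, which is G#4.
(Equivalently spelled Ab4.)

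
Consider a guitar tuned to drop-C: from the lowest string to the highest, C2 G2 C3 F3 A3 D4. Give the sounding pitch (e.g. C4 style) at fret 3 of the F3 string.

The open F3 string plus 3 semitones: F–F#–G–G#.
No B→C boundary is crossed, so the octave stays at 3.

G#3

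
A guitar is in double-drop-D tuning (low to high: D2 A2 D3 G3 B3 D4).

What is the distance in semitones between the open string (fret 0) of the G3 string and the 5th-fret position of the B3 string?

G3 at fret 0 → G3 (MIDI 55); B3 at fret 5 → E4 (MIDI 64).
55 − 64 = -9, so the two pitches are 9 semitones apart, with E4 the higher.

9 semitones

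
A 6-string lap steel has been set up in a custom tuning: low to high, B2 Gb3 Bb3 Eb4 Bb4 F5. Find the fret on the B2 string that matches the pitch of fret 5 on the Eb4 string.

21

Eb4 at fret 5 is Eb4 + 5 semitones = Ab4.
The open B2 string is 16 semitones below the open Eb4, so the same pitch on the B2 string lies at fret 5 + 16 = 21.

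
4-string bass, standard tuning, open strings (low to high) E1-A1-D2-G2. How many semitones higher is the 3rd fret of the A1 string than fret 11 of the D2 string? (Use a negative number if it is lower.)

A1 at fret 3 → C2 (MIDI 36); D2 at fret 11 → C#3 (MIDI 49).
36 − 49 = -13, so the two pitches are 13 semitones apart.

-13 semitones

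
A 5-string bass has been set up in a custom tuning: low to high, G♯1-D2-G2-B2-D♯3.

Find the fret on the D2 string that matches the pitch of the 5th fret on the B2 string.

14

Fret 5 on B2 is MIDI 47 + 5 = 52 (E3). On the D2 string (open MIDI 38), that pitch is 52 − 38 = fret 14.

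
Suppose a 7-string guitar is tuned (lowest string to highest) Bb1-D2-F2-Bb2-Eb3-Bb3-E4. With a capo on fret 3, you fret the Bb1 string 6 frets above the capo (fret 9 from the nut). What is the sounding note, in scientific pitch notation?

The capo raises the open Bb1 by 3 semitones to Db2; fretting 6 more gives Bb1 + 3 + 6 = Bb1 + 9 semitones = G2.

G2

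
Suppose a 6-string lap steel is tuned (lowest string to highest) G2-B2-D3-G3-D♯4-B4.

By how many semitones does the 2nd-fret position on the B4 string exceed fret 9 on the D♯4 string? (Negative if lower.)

1 semitone

B4 at fret 2 → C♯5 (MIDI 73); D♯4 at fret 9 → C5 (MIDI 72).
73 − 72 = 1, so the two pitches are 1 semitone apart.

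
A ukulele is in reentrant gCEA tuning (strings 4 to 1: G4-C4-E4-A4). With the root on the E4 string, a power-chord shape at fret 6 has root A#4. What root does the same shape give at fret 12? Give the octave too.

Moving from fret 6 to fret 12 shifts the root by 6 semitones.
A#4 up 6 semitones is E5.

E5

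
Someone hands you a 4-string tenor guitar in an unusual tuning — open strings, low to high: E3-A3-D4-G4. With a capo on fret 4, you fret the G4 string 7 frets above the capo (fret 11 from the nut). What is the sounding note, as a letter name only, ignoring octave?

F♯

The capo raises the open G4 by 4 semitones to B4; fretting 7 more gives G4 + 4 + 7 = G4 + 11 semitones, landing on F♯.
(Also written G♭.)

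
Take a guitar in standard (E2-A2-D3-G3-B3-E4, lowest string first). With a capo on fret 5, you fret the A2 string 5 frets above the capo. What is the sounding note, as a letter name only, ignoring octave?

The capo raises the open A2 by 5 semitones to D3; fretting 5 more gives A2 + 5 + 5 = A2 + 10 semitones, landing on G.

G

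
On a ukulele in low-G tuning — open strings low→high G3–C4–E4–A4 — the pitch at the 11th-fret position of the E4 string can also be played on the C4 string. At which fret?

Fret 11 on E4 is MIDI 64 + 11 = 75 (D#5). On the C4 string (open MIDI 60), that pitch is 75 − 60 = fret 15.

15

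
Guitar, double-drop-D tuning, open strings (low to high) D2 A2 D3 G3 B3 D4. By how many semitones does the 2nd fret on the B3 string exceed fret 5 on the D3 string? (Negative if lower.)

B3 at fret 2 → C♯4 (MIDI 61); D3 at fret 5 → G3 (MIDI 55).
61 − 55 = 6, so the two pitches are 6 semitones apart.

6 semitones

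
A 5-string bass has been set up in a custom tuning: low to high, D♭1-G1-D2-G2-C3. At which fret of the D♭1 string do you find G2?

18

G2 is 18 semitones above the open D♭1 (Db–D–Eb–E–…–F–Gb–G), so it sits at fret 18.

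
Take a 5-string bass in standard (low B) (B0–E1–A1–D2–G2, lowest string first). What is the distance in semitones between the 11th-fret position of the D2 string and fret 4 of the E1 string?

17 semitones

D2 at fret 11 → C♯3 (MIDI 49); E1 at fret 4 → G♯1 (MIDI 32).
49 − 32 = 17, so the two pitches are 17 semitones apart, with C♯3 the higher.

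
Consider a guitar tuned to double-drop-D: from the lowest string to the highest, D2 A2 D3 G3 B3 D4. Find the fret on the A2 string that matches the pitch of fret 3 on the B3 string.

Fret 3 on B3 is MIDI 59 + 3 = 62 (D4). On the A2 string (open MIDI 45), that pitch is 62 − 45 = fret 17.

17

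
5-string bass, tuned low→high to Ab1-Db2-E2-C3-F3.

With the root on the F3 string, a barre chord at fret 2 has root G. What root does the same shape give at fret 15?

Moving from fret 2 to fret 15 shifts the root by 13 semitones.
G up 13 semitones is Ab.

Ab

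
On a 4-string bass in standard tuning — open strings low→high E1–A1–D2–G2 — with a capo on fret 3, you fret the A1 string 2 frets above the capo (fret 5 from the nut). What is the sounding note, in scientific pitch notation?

D2

The capo raises the open A1 by 3 semitones to C2; fretting 2 more gives A1 + 3 + 2 = A1 + 5 semitones = D2.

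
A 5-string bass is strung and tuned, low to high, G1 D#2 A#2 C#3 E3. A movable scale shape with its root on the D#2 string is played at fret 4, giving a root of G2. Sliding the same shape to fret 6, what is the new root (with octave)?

A2

Moving from fret 4 to fret 6 shifts the root by 2 semitones.
G2 up 2 semitones is A2.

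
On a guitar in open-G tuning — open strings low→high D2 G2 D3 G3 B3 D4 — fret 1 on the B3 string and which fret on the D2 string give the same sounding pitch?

22

B3 at fret 1 is B3 + 1 semitone = C4.
The open D2 string is 21 semitones below the open B3, so the same pitch on the D2 string lies at fret 1 + 21 = 22.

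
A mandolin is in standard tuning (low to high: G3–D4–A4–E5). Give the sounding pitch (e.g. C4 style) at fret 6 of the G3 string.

C♯4

The open G3 string plus 6 semitones: G–G#–A–A#–B–C–C#.
The walk passes from B into C once, so the octave number goes from 3 to 4.
(Equivalently spelled D♭4.)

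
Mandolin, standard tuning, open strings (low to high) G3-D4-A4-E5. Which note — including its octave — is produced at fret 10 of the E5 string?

D6

The open E5 string plus 10 semitones: E–F–F#–G–…–C–C#–D.
The walk passes from B into C once, so the octave number goes from 5 to 6.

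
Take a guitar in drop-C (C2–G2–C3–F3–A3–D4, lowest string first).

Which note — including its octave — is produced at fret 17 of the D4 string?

G5

The open D4 string plus 17 semitones: D–D#–E–F–…–F–F#–G.
The walk passes from B into C once, so the octave number goes from 4 to 5.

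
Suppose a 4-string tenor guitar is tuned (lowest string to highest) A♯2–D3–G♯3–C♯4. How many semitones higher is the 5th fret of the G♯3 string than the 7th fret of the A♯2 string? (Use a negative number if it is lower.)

8 semitones

G♯3 at fret 5 → C♯4 (MIDI 61); A♯2 at fret 7 → F3 (MIDI 53).
61 − 53 = 8, so the two pitches are 8 semitones apart.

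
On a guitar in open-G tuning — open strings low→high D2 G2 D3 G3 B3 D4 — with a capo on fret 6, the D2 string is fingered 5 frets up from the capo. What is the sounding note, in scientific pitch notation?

C#3

The capo raises the open D2 by 6 semitones to G#2; fretting 5 more gives D2 + 6 + 5 = D2 + 11 semitones = C#3.
(Also written Db.)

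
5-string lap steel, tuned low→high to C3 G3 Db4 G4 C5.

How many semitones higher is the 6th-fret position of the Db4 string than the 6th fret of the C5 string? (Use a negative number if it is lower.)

Db4 at fret 6 → G4 (MIDI 67); C5 at fret 6 → Gb5 (MIDI 78).
67 − 78 = -11, so the two pitches are 11 semitones apart.

-11 semitones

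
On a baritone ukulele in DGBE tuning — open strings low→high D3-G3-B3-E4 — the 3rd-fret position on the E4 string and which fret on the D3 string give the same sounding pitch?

Fret 3 on E4 is MIDI 64 + 3 = 67 (G4). On the D3 string (open MIDI 50), that pitch is 67 − 50 = fret 17.

17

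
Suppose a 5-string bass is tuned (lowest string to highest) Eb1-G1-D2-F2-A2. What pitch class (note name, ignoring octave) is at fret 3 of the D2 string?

The open D2 string plus 3 semitones: D–Eb–E–F.

F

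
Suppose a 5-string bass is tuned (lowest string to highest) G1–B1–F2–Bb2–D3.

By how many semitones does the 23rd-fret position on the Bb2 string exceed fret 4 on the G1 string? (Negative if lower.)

34 semitones

Bb2 at fret 23 → A4 (MIDI 69); G1 at fret 4 → B1 (MIDI 35).
69 − 35 = 34, so the two pitches are 34 semitones apart.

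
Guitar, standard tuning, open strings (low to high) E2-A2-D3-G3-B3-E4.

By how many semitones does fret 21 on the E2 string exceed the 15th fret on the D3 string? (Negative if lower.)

-4 semitones

E2 at fret 21 → C♯4 (MIDI 61); D3 at fret 15 → F4 (MIDI 65).
61 − 65 = -4, so the two pitches are 4 semitones apart.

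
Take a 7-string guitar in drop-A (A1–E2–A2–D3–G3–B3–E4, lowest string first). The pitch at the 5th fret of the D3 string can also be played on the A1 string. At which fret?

22

Fret 5 on D3 is MIDI 50 + 5 = 55 (G3). On the A1 string (open MIDI 33), that pitch is 55 − 33 = fret 22.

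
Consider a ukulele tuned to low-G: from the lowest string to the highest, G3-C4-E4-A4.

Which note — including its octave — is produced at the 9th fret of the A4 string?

F#5

The open A4 string plus 9 semitones: A–A#–B–C–C#–D–D#–E–F–F#.
The walk passes from B into C once, so the octave number goes from 4 to 5.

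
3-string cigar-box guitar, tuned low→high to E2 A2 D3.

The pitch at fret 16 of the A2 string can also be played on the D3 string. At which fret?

11

Fret 16 on A2 is MIDI 45 + 16 = 61 (C#4). On the D3 string (open MIDI 50), that pitch is 61 − 50 = fret 11.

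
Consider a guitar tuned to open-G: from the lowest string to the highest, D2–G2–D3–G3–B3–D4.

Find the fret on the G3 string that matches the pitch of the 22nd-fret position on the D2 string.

5

Fret 22 on D2 is MIDI 38 + 22 = 60 (C4). On the G3 string (open MIDI 55), that pitch is 60 − 55 = fret 5.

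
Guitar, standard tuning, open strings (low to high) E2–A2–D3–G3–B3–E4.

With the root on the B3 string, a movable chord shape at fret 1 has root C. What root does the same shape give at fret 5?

E

Moving from fret 1 to fret 5 shifts the root by 4 semitones.
C up 4 semitones is E.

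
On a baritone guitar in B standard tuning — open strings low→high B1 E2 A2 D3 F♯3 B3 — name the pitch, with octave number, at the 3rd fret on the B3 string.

D4

The open B3 string plus 3 semitones: B–C–C#–D.
The walk passes from B into C once, so the octave number goes from 3 to 4.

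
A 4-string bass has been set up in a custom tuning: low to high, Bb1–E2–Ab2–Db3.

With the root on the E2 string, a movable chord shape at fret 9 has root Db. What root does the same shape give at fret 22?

D

Moving from fret 9 to fret 22 shifts the root by 13 semitones.
Db up 13 semitones is D.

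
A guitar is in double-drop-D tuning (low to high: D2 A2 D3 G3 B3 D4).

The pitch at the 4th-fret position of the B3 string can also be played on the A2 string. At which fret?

Fret 4 on B3 is MIDI 59 + 4 = 63 (D#4). On the A2 string (open MIDI 45), that pitch is 63 − 45 = fret 18.

18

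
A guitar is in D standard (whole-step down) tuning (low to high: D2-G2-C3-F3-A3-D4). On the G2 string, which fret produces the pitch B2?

4

B2 is 4 semitones above the open G2 (G–G#–A–A#–B), so it sits at fret 4.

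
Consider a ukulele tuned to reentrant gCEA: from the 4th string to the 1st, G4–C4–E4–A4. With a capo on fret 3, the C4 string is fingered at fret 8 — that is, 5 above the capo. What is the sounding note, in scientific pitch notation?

G#4

The capo raises the open C4 by 3 semitones to D#4; fretting 5 more gives C4 + 3 + 5 = C4 + 8 semitones = G#4.
(Also written Ab.)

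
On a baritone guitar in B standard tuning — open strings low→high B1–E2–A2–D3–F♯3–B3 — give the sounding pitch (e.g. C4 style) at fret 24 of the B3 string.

Each fret is one semitone, so B3 + 24 = B5.

B5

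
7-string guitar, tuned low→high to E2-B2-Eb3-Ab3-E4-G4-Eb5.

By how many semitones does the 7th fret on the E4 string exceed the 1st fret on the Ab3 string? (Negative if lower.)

E4 at fret 7 → B4 (MIDI 71); Ab3 at fret 1 → A3 (MIDI 57).
71 − 57 = 14, so the two pitches are 14 semitones apart.

14 semitones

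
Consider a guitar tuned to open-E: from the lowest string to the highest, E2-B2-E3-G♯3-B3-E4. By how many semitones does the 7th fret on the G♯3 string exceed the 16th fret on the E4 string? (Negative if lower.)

-17 semitones

G♯3 at fret 7 → D♯4 (MIDI 63); E4 at fret 16 → G♯5 (MIDI 80).
63 − 80 = -17, so the two pitches are 17 semitones apart.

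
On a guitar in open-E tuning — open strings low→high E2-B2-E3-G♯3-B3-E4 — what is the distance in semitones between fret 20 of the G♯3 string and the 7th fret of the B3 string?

G♯3 at fret 20 → E5 (MIDI 76); B3 at fret 7 → F♯4 (MIDI 66).
76 − 66 = 10, so the two pitches are 10 semitones apart, with E5 the higher.

10 semitones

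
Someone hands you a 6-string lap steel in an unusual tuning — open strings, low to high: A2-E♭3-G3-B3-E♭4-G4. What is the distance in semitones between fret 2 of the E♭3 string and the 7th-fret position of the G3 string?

9 semitones

E♭3 at fret 2 → F3 (MIDI 53); G3 at fret 7 → D4 (MIDI 62).
53 − 62 = -9, so the two pitches are 9 semitones apart, with D4 the higher.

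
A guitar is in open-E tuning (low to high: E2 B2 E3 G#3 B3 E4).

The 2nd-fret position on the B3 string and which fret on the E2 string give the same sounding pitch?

B3 at fret 2 is B3 + 2 semitones = C#4.
The open E2 string is 19 semitones below the open B3, so the same pitch on the E2 string lies at fret 2 + 19 = 21.

21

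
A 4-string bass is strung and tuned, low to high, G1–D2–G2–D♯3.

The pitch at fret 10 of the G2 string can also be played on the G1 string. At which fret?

22

G2 at fret 10 is G2 + 10 semitones = F3.
The open G1 string is 12 semitones below the open G2, so the same pitch on the G1 string lies at fret 10 + 12 = 22.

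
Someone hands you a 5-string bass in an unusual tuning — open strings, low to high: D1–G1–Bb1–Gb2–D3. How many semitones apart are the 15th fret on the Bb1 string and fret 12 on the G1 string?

Bb1 at fret 15 → Db3 (MIDI 49); G1 at fret 12 → G2 (MIDI 43).
49 − 43 = 6, so the two pitches are 6 semitones apart, with Db3 the higher.

6 semitones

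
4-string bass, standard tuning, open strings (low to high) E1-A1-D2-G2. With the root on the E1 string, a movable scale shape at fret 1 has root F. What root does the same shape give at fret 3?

G

Moving from fret 1 to fret 3 shifts the root by 2 semitones.
F up 2 semitones is G.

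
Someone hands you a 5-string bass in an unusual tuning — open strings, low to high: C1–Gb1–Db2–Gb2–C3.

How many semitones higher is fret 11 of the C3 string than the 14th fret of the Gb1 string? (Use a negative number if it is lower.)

C3 at fret 11 → B3 (MIDI 59); Gb1 at fret 14 → Ab2 (MIDI 44).
59 − 44 = 15, so the two pitches are 15 semitones apart.

15 semitones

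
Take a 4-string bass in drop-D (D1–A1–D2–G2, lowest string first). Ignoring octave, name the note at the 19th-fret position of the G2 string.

D

G2 is MIDI 43. Adding 19 gives 62; 62 mod 12 = 2, i.e. D.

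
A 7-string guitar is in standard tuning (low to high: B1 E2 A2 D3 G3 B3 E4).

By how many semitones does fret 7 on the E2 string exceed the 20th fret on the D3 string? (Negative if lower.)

E2 at fret 7 → B2 (MIDI 47); D3 at fret 20 → A#4 (MIDI 70).
47 − 70 = -23, so the two pitches are 23 semitones apart.

-23 semitones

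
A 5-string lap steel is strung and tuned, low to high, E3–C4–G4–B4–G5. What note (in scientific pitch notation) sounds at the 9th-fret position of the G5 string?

E6

Each fret is one semitone, so G5 + 9 = E6.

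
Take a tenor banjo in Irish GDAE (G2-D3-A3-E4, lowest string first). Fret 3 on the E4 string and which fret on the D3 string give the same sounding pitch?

Fret 3 on E4 is MIDI 64 + 3 = 67 (G4). On the D3 string (open MIDI 50), that pitch is 67 − 50 = fret 17.

17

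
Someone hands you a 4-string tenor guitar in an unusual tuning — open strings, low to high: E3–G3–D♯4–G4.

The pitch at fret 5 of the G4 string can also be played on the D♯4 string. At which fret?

9

G4 at fret 5 is G4 + 5 semitones = C5.
The open D♯4 string is 4 semitones below the open G4, so the same pitch on the D♯4 string lies at fret 5 + 4 = 9.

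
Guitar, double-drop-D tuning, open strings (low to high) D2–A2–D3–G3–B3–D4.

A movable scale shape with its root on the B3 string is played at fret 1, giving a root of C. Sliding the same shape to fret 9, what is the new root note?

Moving from fret 1 to fret 9 shifts the root by 8 semitones.
C up 8 semitones is G♯.

G♯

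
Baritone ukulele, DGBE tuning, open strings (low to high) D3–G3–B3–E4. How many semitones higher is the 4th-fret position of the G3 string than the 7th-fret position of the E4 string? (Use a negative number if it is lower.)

-12 semitones

G3 at fret 4 → B3 (MIDI 59); E4 at fret 7 → B4 (MIDI 71).
59 − 71 = -12, so the two pitches are 12 semitones apart.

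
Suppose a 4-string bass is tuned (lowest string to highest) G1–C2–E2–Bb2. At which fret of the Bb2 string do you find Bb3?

Bb3 is 12 semitones above the open Bb2 (Bb–B–C–Db–…–Ab–A–Bb), so it sits at fret 12.

12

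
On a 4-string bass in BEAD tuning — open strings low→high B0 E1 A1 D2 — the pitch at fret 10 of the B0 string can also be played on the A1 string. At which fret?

Fret 10 on B0 is MIDI 23 + 10 = 33 (A1). On the A1 string (open MIDI 33), that pitch is 33 − 33 = fret 0.

0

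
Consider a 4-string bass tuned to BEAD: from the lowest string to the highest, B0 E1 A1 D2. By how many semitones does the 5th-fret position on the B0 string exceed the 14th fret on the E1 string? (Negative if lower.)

B0 at fret 5 → E1 (MIDI 28); E1 at fret 14 → F♯2 (MIDI 42).
28 − 42 = -14, so the two pitches are 14 semitones apart.

-14 semitones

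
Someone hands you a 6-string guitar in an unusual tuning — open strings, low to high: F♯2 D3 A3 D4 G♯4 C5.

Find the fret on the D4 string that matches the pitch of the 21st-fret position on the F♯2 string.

Fret 21 on F♯2 is MIDI 42 + 21 = 63 (D♯4). On the D4 string (open MIDI 62), that pitch is 63 − 62 = fret 1.

1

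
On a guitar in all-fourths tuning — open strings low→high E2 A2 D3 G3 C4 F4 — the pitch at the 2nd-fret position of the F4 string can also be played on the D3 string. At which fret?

17

Fret 2 on F4 is MIDI 65 + 2 = 67 (G4). On the D3 string (open MIDI 50), that pitch is 67 − 50 = fret 17.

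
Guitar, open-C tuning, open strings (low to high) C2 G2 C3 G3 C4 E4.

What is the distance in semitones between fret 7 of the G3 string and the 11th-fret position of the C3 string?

G3 at fret 7 → D4 (MIDI 62); C3 at fret 11 → B3 (MIDI 59).
62 − 59 = 3, so the two pitches are 3 semitones apart, with D4 the higher.

3 semitones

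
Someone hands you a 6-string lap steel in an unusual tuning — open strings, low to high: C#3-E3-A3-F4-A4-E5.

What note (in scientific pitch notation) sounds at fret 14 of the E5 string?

F#6

Each fret is one semitone, so E5 + 14 = F#6.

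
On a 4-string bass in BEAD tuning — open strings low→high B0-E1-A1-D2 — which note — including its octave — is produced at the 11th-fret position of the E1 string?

E1 is MIDI 28. Adding 11 gives 39, which is D♯2.

D♯2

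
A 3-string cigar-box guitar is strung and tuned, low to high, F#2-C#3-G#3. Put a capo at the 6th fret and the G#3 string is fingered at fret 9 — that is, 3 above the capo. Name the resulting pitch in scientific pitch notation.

F4

The capo raises the open G#3 by 6 semitones to D4; fretting 3 more gives G#3 + 6 + 3 = G#3 + 9 semitones = F4.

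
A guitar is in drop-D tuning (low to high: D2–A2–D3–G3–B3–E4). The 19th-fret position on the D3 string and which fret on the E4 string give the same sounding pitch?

D3 at fret 19 is D3 + 19 semitones = A4.
The open E4 string is 14 semitones above the open D3, so the same pitch on the E4 string lies at fret 19 − 14 = 5.

5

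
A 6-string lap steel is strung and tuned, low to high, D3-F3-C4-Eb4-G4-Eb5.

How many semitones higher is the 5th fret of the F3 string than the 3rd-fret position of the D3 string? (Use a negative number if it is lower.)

F3 at fret 5 → Bb3 (MIDI 58); D3 at fret 3 → F3 (MIDI 53).
58 − 53 = 5, so the two pitches are 5 semitones apart.

5 semitones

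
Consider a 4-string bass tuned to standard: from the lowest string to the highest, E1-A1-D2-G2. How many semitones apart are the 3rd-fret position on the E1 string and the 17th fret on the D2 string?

E1 at fret 3 → G1 (MIDI 31); D2 at fret 17 → G3 (MIDI 55).
31 − 55 = -24, so the two pitches are 24 semitones apart, with G3 the higher.

24 semitones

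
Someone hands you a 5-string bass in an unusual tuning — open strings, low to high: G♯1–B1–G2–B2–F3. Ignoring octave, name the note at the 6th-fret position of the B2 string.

Each fret is one semitone, so B2 + 6 = F.

F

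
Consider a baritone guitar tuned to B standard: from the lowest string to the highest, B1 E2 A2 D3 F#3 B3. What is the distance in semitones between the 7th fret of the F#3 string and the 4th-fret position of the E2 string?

F#3 at fret 7 → C#4 (MIDI 61); E2 at fret 4 → G#2 (MIDI 44).
61 − 44 = 17, so the two pitches are 17 semitones apart, with C#4 the higher.

17 semitones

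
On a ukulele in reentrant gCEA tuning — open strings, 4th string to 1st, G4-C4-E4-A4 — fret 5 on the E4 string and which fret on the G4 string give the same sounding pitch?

2

E4 at fret 5 is E4 + 5 semitones = A4.
The open G4 string is 3 semitones above the open E4, so the same pitch on the G4 string lies at fret 5 − 3 = 2.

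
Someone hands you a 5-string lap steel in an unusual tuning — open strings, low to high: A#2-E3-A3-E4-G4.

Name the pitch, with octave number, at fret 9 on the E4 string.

C#5

E4 is MIDI 64. Adding 9 gives 73, which is C#5.
(Equivalently spelled Db5.)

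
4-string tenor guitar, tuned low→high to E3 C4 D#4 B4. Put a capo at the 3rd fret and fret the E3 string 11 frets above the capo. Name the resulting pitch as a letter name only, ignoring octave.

The capo raises the open E3 by 3 semitones to G3; fretting 11 more gives E3 + 3 + 11 = E3 + 14 semitones, landing on F#.

F#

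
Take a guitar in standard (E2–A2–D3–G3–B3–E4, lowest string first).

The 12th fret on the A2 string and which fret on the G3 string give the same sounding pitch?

A2 at fret 12 is A2 + 12 semitones = A3.
The open G3 string is 10 semitones above the open A2, so the same pitch on the G3 string lies at fret 12 − 10 = 2.

2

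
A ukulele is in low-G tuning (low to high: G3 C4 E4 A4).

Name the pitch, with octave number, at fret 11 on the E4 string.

D♯5

The open E4 string plus 11 semitones: E–F–F#–G–…–C#–D–D#.
The walk passes from B into C once, so the octave number goes from 4 to 5.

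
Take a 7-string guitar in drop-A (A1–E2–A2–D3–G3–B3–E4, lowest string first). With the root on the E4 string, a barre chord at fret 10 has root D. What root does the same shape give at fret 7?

B

Moving from fret 10 to fret 7 shifts the root by -3 semitones.
D down 3 semitones is B.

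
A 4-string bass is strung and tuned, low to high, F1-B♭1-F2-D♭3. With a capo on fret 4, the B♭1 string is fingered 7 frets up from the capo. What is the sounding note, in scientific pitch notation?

A2

The capo raises the open B♭1 by 4 semitones to D2; fretting 7 more gives B♭1 + 4 + 7 = B♭1 + 11 semitones = A2.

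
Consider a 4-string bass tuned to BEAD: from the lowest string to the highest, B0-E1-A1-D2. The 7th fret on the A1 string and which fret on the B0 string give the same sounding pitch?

A1 at fret 7 is A1 + 7 semitones = E2.
The open B0 string is 10 semitones below the open A1, so the same pitch on the B0 string lies at fret 7 + 10 = 17.

17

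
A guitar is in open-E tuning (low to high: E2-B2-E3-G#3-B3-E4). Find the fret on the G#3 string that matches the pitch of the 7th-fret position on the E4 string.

Fret 7 on E4 is MIDI 64 + 7 = 71 (B4). On the G#3 string (open MIDI 56), that pitch is 71 − 56 = fret 15.

15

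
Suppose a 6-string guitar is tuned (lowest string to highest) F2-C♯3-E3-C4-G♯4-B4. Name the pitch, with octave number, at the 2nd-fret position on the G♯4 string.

A♯4

The open G♯4 string plus 2 semitones: G#–A–A#.
No B→C boundary is crossed, so the octave stays at 4.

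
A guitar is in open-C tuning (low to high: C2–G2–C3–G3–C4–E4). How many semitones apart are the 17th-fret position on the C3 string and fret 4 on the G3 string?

6 semitones

C3 at fret 17 → F4 (MIDI 65); G3 at fret 4 → B3 (MIDI 59).
65 − 59 = 6, so the two pitches are 6 semitones apart, with F4 the higher.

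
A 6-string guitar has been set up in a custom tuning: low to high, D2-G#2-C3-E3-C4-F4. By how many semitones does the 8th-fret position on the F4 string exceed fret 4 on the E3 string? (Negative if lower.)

17 semitones

F4 at fret 8 → C#5 (MIDI 73); E3 at fret 4 → G#3 (MIDI 56).
73 − 56 = 17, so the two pitches are 17 semitones apart.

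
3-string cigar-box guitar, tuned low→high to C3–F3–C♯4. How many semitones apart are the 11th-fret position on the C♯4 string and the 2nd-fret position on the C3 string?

22 semitones

C♯4 at fret 11 → C5 (MIDI 72); C3 at fret 2 → D3 (MIDI 50).
72 − 50 = 22, so the two pitches are 22 semitones apart, with C5 the higher.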